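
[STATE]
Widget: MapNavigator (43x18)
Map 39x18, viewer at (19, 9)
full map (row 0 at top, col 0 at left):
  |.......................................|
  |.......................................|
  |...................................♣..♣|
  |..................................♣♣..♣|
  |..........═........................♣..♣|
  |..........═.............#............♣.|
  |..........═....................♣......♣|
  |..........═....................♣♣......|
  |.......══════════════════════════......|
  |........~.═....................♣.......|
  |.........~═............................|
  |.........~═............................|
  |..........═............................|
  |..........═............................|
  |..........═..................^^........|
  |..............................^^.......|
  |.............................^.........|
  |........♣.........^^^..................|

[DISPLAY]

  .......................................  
  .......................................  
  ...................................♣..♣  
  ..................................♣♣..♣  
  ..........═........................♣..♣  
  ..........═.............#............♣.  
  ..........═....................♣......♣  
  ..........═....................♣♣......  
  .......══════════════════════════......  
  ........~.═........@...........♣.......  
  .........~═............................  
  .........~═............................  
  ..........═............................  
  ..........═............................  
  ..........═..................^^........  
  ..............................^^.......  
  .............................^.........  
  ........♣.........^^^..................  


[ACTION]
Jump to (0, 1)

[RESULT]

                                           
                                           
                                           
                                           
                                           
                                           
                                           
                                           
                     ......................
                     @.....................
                     ......................
                     ......................
                     ..........═...........
                     ..........═...........
                     ..........═...........
                     ..........═...........
                     .......═══════════════
                     ........~.═...........


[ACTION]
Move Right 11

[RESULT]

                                           
                                           
                                           
                                           
                                           
                                           
                                           
                                           
          .................................
          ...........@.....................
          .................................
          .................................
          ..........═......................
          ..........═.............#........
          ..........═....................♣.
          ..........═....................♣♣
          .......══════════════════════════
          ........~.═....................♣.


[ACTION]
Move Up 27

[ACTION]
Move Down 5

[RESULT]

                                           
                                           
                                           
                                           
          .................................
          .................................
          .................................
          .................................
          ..........═......................
          ..........═@............#........
          ..........═....................♣.
          ..........═....................♣♣
          .......══════════════════════════
          ........~.═....................♣.
          .........~═......................
          .........~═......................
          ..........═......................
          ..........═......................


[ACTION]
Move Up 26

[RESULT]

                                           
                                           
                                           
                                           
                                           
                                           
                                           
                                           
                                           
          ...........@.....................
          .................................
          .................................
          .................................
          ..........═......................
          ..........═.............#........
          ..........═....................♣.
          ..........═....................♣♣
          .......══════════════════════════


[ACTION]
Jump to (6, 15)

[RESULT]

               ..........═.................
               ..........═.................
               .......═════════════════════
               ........~.═.................
               .........~═.................
               .........~═.................
               ..........═.................
               ..........═.................
               ..........═.................
               ......@.....................
               ............................
               ........♣.........^^^.......
                                           
                                           
                                           
                                           
                                           
                                           


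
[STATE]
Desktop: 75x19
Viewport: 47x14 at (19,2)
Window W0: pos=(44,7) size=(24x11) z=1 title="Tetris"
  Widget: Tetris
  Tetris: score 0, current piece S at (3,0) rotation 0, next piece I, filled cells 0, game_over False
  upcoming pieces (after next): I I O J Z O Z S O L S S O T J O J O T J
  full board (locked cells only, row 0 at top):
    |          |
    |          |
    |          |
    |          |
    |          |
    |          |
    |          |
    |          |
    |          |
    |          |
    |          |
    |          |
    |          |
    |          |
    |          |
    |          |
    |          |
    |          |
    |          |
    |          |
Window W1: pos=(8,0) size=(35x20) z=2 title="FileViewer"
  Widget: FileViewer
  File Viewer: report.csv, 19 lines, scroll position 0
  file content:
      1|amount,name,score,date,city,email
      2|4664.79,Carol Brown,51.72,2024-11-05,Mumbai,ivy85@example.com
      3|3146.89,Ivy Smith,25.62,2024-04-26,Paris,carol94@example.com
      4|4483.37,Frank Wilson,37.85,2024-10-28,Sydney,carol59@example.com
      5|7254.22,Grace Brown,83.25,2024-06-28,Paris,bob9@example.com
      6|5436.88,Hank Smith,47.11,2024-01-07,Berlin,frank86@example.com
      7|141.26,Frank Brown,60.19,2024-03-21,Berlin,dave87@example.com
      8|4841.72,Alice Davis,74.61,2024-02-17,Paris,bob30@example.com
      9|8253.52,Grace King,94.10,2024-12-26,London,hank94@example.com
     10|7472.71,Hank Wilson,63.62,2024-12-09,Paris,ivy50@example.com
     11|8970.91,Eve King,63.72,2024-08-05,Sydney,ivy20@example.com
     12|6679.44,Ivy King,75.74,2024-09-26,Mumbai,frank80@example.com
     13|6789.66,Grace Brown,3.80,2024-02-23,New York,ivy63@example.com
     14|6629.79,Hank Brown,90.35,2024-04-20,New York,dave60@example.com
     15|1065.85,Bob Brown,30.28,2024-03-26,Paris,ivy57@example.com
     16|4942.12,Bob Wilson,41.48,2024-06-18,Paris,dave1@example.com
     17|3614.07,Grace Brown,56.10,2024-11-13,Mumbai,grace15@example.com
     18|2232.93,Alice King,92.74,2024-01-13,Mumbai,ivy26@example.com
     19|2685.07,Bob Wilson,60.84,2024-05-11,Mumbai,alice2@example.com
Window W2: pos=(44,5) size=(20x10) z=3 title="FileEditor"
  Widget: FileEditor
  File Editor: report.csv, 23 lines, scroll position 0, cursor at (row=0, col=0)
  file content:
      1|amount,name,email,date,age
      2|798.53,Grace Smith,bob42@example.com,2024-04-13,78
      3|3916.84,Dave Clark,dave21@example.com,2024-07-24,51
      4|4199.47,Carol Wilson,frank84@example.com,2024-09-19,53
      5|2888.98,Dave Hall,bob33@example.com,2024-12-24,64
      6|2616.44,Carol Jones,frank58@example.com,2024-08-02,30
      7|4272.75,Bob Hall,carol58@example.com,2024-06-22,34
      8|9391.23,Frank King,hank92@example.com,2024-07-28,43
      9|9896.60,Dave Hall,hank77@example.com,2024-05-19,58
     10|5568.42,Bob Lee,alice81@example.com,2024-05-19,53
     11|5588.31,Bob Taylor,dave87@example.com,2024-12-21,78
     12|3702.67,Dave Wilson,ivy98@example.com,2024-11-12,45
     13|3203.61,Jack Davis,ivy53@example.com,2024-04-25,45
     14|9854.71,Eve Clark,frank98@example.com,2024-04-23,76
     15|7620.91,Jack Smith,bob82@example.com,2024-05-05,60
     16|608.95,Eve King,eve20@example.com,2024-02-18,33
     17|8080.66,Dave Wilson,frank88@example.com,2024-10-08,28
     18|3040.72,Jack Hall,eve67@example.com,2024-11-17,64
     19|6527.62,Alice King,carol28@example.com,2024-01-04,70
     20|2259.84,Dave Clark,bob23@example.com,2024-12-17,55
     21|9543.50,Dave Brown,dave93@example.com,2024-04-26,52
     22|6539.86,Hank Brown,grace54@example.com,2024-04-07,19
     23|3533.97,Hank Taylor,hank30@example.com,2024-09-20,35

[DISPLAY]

───────────────────────┨                       
e,score,date,city,emai▲┃                       
rol Brown,51.72,2024-1█┃                       
y Smith,25.62,2024-04-░┃ ┏━━━━━━━━━━━━━━━━━━┓  
ank Wilson,37.85,2024-░┃ ┃ FileEditor       ┃  
ace Brown,83.25,2024-0░┃ ┠──────────────────┨━━
nk Smith,47.11,2024-01░┃ ┃█mount,name,email▲┃  
nk Brown,60.19,2024-03░┃ ┃798.53,Grace Smit█┃──
ice Davis,74.61,2024-0░┃ ┃3916.84,Dave Clar░┃  
ace King,94.10,2024-12░┃ ┃4199.47,Carol Wil░┃  
nk Wilson,63.62,2024-1░┃ ┃2888.98,Dave Hall░┃  
e King,63.72,2024-08-0░┃ ┃2616.44,Carol Jon▼┃  
y King,75.74,2024-09-2░┃ ┗━━━━━━━━━━━━━━━━━━┛  
ace Brown,3.80,2024-02░┃ ┃          │          


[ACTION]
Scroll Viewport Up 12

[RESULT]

━━━━━━━━━━━━━━━━━━━━━━━┓                       
r                      ┃                       
───────────────────────┨                       
e,score,date,city,emai▲┃                       
rol Brown,51.72,2024-1█┃                       
y Smith,25.62,2024-04-░┃ ┏━━━━━━━━━━━━━━━━━━┓  
ank Wilson,37.85,2024-░┃ ┃ FileEditor       ┃  
ace Brown,83.25,2024-0░┃ ┠──────────────────┨━━
nk Smith,47.11,2024-01░┃ ┃█mount,name,email▲┃  
nk Brown,60.19,2024-03░┃ ┃798.53,Grace Smit█┃──
ice Davis,74.61,2024-0░┃ ┃3916.84,Dave Clar░┃  
ace King,94.10,2024-12░┃ ┃4199.47,Carol Wil░┃  
nk Wilson,63.62,2024-1░┃ ┃2888.98,Dave Hall░┃  
e King,63.72,2024-08-0░┃ ┃2616.44,Carol Jon▼┃  


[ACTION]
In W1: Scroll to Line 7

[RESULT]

━━━━━━━━━━━━━━━━━━━━━━━┓                       
r                      ┃                       
───────────────────────┨                       
ank Wilson,37.85,2024-▲┃                       
ace Brown,83.25,2024-0░┃                       
nk Smith,47.11,2024-01░┃ ┏━━━━━━━━━━━━━━━━━━┓  
nk Brown,60.19,2024-03░┃ ┃ FileEditor       ┃  
ice Davis,74.61,2024-0░┃ ┠──────────────────┨━━
ace King,94.10,2024-12░┃ ┃█mount,name,email▲┃  
nk Wilson,63.62,2024-1░┃ ┃798.53,Grace Smit█┃──
e King,63.72,2024-08-0░┃ ┃3916.84,Dave Clar░┃  
y King,75.74,2024-09-2░┃ ┃4199.47,Carol Wil░┃  
ace Brown,3.80,2024-02░┃ ┃2888.98,Dave Hall░┃  
nk Brown,90.35,2024-04░┃ ┃2616.44,Carol Jon▼┃  


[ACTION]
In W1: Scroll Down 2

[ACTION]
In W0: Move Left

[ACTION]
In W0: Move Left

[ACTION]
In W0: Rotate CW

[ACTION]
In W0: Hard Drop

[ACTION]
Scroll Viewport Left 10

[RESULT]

━━━━━━━━━━━━━━━━━━━━━━━━━━━━━━━━━┓             
 FileViewer                      ┃             
─────────────────────────────────┨             
4483.37,Frank Wilson,37.85,2024-▲┃             
7254.22,Grace Brown,83.25,2024-0░┃             
5436.88,Hank Smith,47.11,2024-01░┃ ┏━━━━━━━━━━━
141.26,Frank Brown,60.19,2024-03░┃ ┃ FileEditor
4841.72,Alice Davis,74.61,2024-0░┃ ┠───────────
8253.52,Grace King,94.10,2024-12░┃ ┃█mount,name
7472.71,Hank Wilson,63.62,2024-1░┃ ┃798.53,Grac
8970.91,Eve King,63.72,2024-08-0░┃ ┃3916.84,Dav
6679.44,Ivy King,75.74,2024-09-2░┃ ┃4199.47,Car
6789.66,Grace Brown,3.80,2024-02░┃ ┃2888.98,Dav
6629.79,Hank Brown,90.35,2024-04░┃ ┃2616.44,Car


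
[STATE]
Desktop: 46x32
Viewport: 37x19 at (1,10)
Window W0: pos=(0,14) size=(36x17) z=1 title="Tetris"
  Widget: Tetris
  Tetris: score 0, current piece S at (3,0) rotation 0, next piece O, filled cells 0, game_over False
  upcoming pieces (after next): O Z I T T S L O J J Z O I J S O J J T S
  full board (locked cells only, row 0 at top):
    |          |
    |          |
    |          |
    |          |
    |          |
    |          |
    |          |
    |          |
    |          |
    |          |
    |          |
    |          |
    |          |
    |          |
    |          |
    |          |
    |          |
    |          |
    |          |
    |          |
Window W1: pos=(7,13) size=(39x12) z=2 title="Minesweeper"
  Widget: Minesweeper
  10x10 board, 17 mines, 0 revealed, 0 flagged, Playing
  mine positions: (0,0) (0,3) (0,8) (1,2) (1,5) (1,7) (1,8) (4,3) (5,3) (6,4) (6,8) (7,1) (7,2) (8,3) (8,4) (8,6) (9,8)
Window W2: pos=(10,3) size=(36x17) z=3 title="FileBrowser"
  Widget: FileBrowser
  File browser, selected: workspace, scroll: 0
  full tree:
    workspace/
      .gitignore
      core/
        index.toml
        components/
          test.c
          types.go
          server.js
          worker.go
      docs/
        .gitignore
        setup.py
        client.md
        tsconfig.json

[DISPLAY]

         ┃                           
         ┃                           
         ┃                           
      ┏━━┃                           
━━━━━━┃ M┃                           
 Tetri┠──┃                           
──────┃■■┃                           
      ┃■■┃                           
      ┃■■┃                           
      ┃■■┗━━━━━━━━━━━━━━━━━━━━━━━━━━━
      ┃■■■■■■■■■■                    
      ┃■■■■■■■■■■                    
      ┃■■■■■■■■■■                    
      ┃■■■■■■■■■■                    
      ┗━━━━━━━━━━━━━━━━━━━━━━━━━━━━━━
          │                       ┃  
          │                       ┃  
          │                       ┃  
          │                       ┃  


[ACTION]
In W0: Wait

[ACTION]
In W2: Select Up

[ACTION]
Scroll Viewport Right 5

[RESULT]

    ┃                                
    ┃                                
    ┃                                
 ┏━━┃                                
━┃ M┃                                
i┠──┃                                
─┃■■┃                                
 ┃■■┃                                
 ┃■■┃                                
 ┃■■┗━━━━━━━━━━━━━━━━━━━━━━━━━━━━━━━━
 ┃■■■■■■■■■■                         
 ┃■■■■■■■■■■                         
 ┃■■■■■■■■■■                         
 ┃■■■■■■■■■■                         
 ┗━━━━━━━━━━━━━━━━━━━━━━━━━━━━━━━━━━━
     │                       ┃       
     │                       ┃       
     │                       ┃       
     │                       ┃       


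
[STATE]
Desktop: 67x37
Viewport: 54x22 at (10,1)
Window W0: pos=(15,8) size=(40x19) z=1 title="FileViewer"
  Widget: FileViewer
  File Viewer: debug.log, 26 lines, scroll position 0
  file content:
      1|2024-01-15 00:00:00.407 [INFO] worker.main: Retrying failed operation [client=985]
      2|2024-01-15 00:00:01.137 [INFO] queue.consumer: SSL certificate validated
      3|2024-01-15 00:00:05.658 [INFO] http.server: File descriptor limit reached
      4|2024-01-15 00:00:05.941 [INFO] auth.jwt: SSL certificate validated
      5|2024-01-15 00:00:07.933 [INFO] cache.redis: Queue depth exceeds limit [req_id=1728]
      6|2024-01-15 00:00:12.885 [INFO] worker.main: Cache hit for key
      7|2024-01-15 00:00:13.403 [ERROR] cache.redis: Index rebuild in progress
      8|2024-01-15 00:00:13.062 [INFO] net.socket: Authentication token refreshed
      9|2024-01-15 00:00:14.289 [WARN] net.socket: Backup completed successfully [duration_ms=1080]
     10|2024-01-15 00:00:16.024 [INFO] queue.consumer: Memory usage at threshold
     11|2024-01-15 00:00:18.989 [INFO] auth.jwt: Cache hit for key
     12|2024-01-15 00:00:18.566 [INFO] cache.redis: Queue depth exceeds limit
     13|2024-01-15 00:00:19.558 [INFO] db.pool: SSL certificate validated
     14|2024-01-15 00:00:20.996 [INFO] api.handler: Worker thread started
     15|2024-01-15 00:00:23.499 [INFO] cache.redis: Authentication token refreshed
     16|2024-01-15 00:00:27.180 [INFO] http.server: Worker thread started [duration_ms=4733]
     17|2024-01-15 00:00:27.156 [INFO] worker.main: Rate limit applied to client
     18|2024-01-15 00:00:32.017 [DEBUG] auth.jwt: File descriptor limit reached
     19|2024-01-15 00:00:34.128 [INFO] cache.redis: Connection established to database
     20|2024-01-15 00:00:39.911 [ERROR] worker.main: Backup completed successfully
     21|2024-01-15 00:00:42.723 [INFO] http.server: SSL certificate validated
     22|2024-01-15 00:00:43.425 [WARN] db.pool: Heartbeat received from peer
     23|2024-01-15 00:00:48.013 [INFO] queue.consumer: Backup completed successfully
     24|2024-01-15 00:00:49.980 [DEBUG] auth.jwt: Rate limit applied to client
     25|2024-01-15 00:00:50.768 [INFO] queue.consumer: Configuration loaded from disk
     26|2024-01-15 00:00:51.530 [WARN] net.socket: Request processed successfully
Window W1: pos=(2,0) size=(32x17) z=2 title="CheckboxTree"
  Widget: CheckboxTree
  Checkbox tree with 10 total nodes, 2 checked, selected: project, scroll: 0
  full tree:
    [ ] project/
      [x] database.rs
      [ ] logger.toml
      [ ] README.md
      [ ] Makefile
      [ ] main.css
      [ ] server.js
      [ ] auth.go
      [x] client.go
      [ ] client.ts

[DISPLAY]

oxTree                 ┃                              
───────────────────────┨                              
oject/                 ┃                              
database.rs            ┃                              
logger.toml            ┃                              
README.md              ┃                              
Makefile               ┃                              
main.css               ┃━━━━━━━━━━━━━━━━━━━━┓         
server.js              ┃                    ┃         
auth.go                ┃────────────────────┨         
client.go              ┃0.407 [INFO] worker▲┃         
client.ts              ┃1.137 [INFO] queue.█┃         
                       ┃5.658 [INFO] http.s░┃         
                       ┃5.941 [INFO] auth.j░┃         
                       ┃7.933 [INFO] cache.░┃         
━━━━━━━━━━━━━━━━━━━━━━━┛2.885 [INFO] worker░┃         
     ┃2024-01-15 00:00:13.403 [ERROR] cache░┃         
     ┃2024-01-15 00:00:13.062 [INFO] net.so░┃         
     ┃2024-01-15 00:00:14.289 [WARN] net.so░┃         
     ┃2024-01-15 00:00:16.024 [INFO] queue.░┃         
     ┃2024-01-15 00:00:18.989 [INFO] auth.j░┃         
     ┃2024-01-15 00:00:18.566 [INFO] cache.░┃         


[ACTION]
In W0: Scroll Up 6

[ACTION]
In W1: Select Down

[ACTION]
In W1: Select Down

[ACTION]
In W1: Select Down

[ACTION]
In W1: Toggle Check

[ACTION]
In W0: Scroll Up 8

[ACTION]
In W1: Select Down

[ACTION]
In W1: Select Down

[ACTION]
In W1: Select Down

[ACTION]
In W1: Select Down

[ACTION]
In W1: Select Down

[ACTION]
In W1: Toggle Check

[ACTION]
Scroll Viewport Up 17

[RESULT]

━━━━━━━━━━━━━━━━━━━━━━━┓                              
oxTree                 ┃                              
───────────────────────┨                              
oject/                 ┃                              
database.rs            ┃                              
logger.toml            ┃                              
README.md              ┃                              
Makefile               ┃                              
main.css               ┃━━━━━━━━━━━━━━━━━━━━┓         
server.js              ┃                    ┃         
auth.go                ┃────────────────────┨         
client.go              ┃0.407 [INFO] worker▲┃         
client.ts              ┃1.137 [INFO] queue.█┃         
                       ┃5.658 [INFO] http.s░┃         
                       ┃5.941 [INFO] auth.j░┃         
                       ┃7.933 [INFO] cache.░┃         
━━━━━━━━━━━━━━━━━━━━━━━┛2.885 [INFO] worker░┃         
     ┃2024-01-15 00:00:13.403 [ERROR] cache░┃         
     ┃2024-01-15 00:00:13.062 [INFO] net.so░┃         
     ┃2024-01-15 00:00:14.289 [WARN] net.so░┃         
     ┃2024-01-15 00:00:16.024 [INFO] queue.░┃         
     ┃2024-01-15 00:00:18.989 [INFO] auth.j░┃         


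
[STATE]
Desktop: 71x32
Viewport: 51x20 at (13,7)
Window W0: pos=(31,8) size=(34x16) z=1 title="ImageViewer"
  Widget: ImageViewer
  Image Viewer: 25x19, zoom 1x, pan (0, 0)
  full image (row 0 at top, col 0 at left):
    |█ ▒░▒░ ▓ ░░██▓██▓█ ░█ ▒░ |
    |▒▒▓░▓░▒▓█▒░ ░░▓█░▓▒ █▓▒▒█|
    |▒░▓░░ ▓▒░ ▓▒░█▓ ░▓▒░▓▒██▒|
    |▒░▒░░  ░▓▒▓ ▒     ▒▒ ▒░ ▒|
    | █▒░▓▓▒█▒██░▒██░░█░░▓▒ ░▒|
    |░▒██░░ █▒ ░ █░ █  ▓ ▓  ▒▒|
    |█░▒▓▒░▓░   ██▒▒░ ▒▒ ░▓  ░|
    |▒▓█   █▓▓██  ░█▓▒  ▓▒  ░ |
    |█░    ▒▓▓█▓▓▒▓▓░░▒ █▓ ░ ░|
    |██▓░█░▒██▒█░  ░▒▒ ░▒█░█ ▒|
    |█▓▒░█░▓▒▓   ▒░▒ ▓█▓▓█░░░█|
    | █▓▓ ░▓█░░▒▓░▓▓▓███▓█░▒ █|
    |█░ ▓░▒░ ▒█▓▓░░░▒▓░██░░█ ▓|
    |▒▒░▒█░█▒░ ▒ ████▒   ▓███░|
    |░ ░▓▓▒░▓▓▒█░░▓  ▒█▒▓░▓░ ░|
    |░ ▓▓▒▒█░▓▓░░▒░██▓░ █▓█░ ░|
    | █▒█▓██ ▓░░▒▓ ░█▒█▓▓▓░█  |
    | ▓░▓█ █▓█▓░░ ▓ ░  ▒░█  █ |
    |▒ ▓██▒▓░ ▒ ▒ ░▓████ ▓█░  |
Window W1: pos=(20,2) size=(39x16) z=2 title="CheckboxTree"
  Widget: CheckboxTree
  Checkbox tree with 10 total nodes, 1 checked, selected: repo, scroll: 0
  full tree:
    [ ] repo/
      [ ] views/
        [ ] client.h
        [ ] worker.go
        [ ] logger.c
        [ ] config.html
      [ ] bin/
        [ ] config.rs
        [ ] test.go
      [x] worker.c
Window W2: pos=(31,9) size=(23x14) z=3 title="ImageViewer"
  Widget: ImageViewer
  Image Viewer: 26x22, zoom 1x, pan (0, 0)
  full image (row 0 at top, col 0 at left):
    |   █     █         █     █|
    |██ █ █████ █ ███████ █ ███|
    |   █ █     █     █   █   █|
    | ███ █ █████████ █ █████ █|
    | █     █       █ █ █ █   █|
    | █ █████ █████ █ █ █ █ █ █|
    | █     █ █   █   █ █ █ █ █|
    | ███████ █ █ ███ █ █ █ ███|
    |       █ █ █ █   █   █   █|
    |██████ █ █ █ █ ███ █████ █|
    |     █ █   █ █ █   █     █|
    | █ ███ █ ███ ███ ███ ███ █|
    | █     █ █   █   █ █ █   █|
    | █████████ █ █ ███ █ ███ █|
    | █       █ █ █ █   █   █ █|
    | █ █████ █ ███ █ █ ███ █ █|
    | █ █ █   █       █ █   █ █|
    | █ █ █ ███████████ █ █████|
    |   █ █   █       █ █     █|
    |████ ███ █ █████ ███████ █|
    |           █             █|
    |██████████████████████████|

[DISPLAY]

       ┃     [ ] client.h                    ┃     
       ┃     [ ] worker.go                   ┃━━━━━
       ┃     [ ] l┏━━━━━━━━━━━━━━━━━━━━━┓    ┃     
       ┃     [ ] c┃ ImageViewer         ┃    ┃─────
       ┃   [ ] bin┠─────────────────────┨    ┃     
       ┃     [ ] c┃   █     █         █ ┃    ┃     
       ┃     [ ] t┃██ █ █████ █ ███████ ┃    ┃     
       ┃   [x] wor┃   █ █     █     █   ┃    ┃     
       ┃          ┃ ███ █ █████████ █ ██┃    ┃     
       ┃          ┃ █     █       █ █ █ ┃    ┃     
       ┗━━━━━━━━━━┃ █ █████ █████ █ █ █ ┃━━━━┛     
                  ┃ █     █ █   █   █ █ ┃ ░        
                  ┃ ███████ █ █ ███ █ █ ┃░ ░       
                  ┃       █ █ █ █   █   ┃█ ▒       
                  ┃██████ █ █ █ █ ███ ██┃░░█       
                  ┗━━━━━━━━━━━━━━━━━━━━━┛▒ █       
                  ┗━━━━━━━━━━━━━━━━━━━━━━━━━━━━━━━━
                                                   
                                                   
                                                   


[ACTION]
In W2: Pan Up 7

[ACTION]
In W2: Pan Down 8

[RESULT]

       ┃     [ ] client.h                    ┃     
       ┃     [ ] worker.go                   ┃━━━━━
       ┃     [ ] l┏━━━━━━━━━━━━━━━━━━━━━┓    ┃     
       ┃     [ ] c┃ ImageViewer         ┃    ┃─────
       ┃   [ ] bin┠─────────────────────┨    ┃     
       ┃     [ ] c┃       █ █ █ █   █   ┃    ┃     
       ┃     [ ] t┃██████ █ █ █ █ ███ ██┃    ┃     
       ┃   [x] wor┃     █ █   █ █ █   █ ┃    ┃     
       ┃          ┃ █ ███ █ ███ ███ ███ ┃    ┃     
       ┃          ┃ █     █ █   █   █ █ ┃    ┃     
       ┗━━━━━━━━━━┃ █████████ █ █ ███ █ ┃━━━━┛     
                  ┃ █       █ █ █ █   █ ┃ ░        
                  ┃ █ █████ █ ███ █ █ ██┃░ ░       
                  ┃ █ █ █   █       █ █ ┃█ ▒       
                  ┃ █ █ █ ███████████ █ ┃░░█       
                  ┗━━━━━━━━━━━━━━━━━━━━━┛▒ █       
                  ┗━━━━━━━━━━━━━━━━━━━━━━━━━━━━━━━━
                                                   
                                                   
                                                   


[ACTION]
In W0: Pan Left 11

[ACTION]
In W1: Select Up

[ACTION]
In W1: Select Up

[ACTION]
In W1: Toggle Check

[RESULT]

       ┃     [x] client.h                    ┃     
       ┃     [x] worker.go                   ┃━━━━━
       ┃     [x] l┏━━━━━━━━━━━━━━━━━━━━━┓    ┃     
       ┃     [x] c┃ ImageViewer         ┃    ┃─────
       ┃   [x] bin┠─────────────────────┨    ┃     
       ┃     [x] c┃       █ █ █ █   █   ┃    ┃     
       ┃     [x] t┃██████ █ █ █ █ ███ ██┃    ┃     
       ┃   [x] wor┃     █ █   █ █ █   █ ┃    ┃     
       ┃          ┃ █ ███ █ ███ ███ ███ ┃    ┃     
       ┃          ┃ █     █ █   █   █ █ ┃    ┃     
       ┗━━━━━━━━━━┃ █████████ █ █ ███ █ ┃━━━━┛     
                  ┃ █       █ █ █ █   █ ┃ ░        
                  ┃ █ █████ █ ███ █ █ ██┃░ ░       
                  ┃ █ █ █   █       █ █ ┃█ ▒       
                  ┃ █ █ █ ███████████ █ ┃░░█       
                  ┗━━━━━━━━━━━━━━━━━━━━━┛▒ █       
                  ┗━━━━━━━━━━━━━━━━━━━━━━━━━━━━━━━━
                                                   
                                                   
                                                   


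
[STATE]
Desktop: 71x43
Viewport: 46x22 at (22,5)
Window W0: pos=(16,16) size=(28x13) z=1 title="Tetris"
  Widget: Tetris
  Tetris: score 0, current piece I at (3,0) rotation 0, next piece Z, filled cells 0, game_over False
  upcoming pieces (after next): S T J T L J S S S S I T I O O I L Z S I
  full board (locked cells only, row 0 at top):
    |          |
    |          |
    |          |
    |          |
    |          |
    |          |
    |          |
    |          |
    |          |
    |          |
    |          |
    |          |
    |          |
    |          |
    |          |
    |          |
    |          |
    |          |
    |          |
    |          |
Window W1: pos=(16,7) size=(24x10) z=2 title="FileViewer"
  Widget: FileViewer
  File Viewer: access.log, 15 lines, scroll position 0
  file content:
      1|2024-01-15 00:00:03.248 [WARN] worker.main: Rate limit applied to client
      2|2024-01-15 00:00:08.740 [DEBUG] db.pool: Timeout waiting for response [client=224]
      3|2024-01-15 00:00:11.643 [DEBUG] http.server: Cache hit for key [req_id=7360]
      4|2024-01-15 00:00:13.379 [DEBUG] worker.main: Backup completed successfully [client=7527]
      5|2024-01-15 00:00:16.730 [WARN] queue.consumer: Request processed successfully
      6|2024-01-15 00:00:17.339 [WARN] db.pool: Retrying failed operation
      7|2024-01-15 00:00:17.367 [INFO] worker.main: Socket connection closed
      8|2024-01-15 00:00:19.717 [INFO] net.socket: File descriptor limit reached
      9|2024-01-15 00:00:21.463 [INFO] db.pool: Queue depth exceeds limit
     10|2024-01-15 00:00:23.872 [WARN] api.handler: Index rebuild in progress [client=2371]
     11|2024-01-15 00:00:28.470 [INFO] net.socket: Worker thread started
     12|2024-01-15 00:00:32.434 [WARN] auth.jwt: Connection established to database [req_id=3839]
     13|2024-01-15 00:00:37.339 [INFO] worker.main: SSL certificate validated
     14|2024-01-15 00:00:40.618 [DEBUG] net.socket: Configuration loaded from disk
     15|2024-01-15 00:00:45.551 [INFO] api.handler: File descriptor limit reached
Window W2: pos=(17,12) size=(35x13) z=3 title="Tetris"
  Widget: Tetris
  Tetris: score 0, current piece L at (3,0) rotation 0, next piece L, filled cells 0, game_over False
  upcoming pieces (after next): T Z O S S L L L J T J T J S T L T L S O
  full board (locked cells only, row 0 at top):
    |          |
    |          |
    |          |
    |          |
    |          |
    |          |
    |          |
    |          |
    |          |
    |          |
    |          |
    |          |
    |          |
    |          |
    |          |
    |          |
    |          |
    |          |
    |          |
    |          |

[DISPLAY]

                                              
                                              
━━━━━━━━━━━━━━━━━┓                            
Viewer           ┃                            
─────────────────┨                            
01-15 00:00:03.2▲┃                            
01-15 00:00:08.7█┃                            
━━━━━━━━━━━━━━━━━━━━━━━━━━━━━┓                
ris                          ┃                
─────────────────────────────┨                
      │Next:                 ┃                
      │  ▒                   ┃                
      │▒▒▒                   ┃                
      │                      ┃                
      │                      ┃                
      │                      ┃                
      │Score:                ┃                
      │0                     ┃                
      │                      ┃                
━━━━━━━━━━━━━━━━━━━━━━━━━━━━━┛                
     │Score:         ┃                        
     │0              ┃                        


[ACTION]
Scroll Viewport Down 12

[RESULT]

      │▒▒▒                   ┃                
      │                      ┃                
      │                      ┃                
      │                      ┃                
      │Score:                ┃                
      │0                     ┃                
      │                      ┃                
━━━━━━━━━━━━━━━━━━━━━━━━━━━━━┛                
     │Score:         ┃                        
     │0              ┃                        
     │               ┃                        
━━━━━━━━━━━━━━━━━━━━━┛                        
                                              
                                              
                                              
                                              
                                              
                                              
                                              
                                              
                                              
                                              


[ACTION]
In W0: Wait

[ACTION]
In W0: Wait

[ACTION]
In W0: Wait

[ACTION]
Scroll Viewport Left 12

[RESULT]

      ┃┃          │▒▒▒                   ┃    
      ┠┃          │                      ┃    
      ┃┃          │                      ┃    
      ┃┃          │                      ┃    
      ┃┃          │Score:                ┃    
      ┃┃          │0                     ┃    
      ┃┃          │                      ┃    
      ┃┗━━━━━━━━━━━━━━━━━━━━━━━━━━━━━━━━━┛    
      ┃          │Score:         ┃            
      ┃          │0              ┃            
      ┃          │               ┃            
      ┗━━━━━━━━━━━━━━━━━━━━━━━━━━┛            
                                              
                                              
                                              
                                              
                                              
                                              
                                              
                                              
                                              
                                              


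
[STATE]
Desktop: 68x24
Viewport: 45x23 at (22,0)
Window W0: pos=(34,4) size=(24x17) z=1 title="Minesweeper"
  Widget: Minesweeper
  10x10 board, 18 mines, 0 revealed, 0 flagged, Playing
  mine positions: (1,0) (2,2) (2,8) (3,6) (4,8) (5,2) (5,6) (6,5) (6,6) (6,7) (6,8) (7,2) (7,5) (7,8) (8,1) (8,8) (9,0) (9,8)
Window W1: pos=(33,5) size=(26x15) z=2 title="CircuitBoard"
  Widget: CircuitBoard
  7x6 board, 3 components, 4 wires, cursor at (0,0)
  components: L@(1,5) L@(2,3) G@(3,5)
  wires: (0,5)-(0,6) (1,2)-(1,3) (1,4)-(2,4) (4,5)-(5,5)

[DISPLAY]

                                             
                                             
                                             
                                             
            ┏━━━━━━━━━━━━━━━━━━━━━━┓         
           ┏━━━━━━━━━━━━━━━━━━━━━━━━┓        
           ┃ CircuitBoard           ┃        
           ┠────────────────────────┨        
           ┃   0 1 2 3 4 5 6        ┃        
           ┃0  [.]                  ┃        
           ┃                        ┃        
           ┃1           · ─ ·   ·   ┃        
           ┃                    │   ┃        
           ┃2               L   ·   ┃        
           ┃                        ┃        
           ┃3                       ┃        
           ┃                        ┃        
           ┃4                       ┃        
           ┃                        ┃        
           ┗━━━━━━━━━━━━━━━━━━━━━━━━┛        
            ┗━━━━━━━━━━━━━━━━━━━━━━┛         
                                             
                                             


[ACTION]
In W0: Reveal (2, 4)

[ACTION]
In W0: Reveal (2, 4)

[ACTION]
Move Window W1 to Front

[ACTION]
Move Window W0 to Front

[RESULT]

                                             
                                             
                                             
                                             
            ┏━━━━━━━━━━━━━━━━━━━━━━┓         
           ┏┃ Minesweeper          ┃┓        
           ┃┠──────────────────────┨┃        
           ┠┃■1                    ┃┨        
           ┃┃■211   111            ┃┃        
           ┃┃■■■1 112■■            ┃┃        
           ┃┃■■■1 1■■■■            ┃┃        
           ┃┃■■■1 2■■■■            ┃┃        
           ┃┃■■■113■■■■            ┃┃        
           ┃┃■■■■■■■■■■            ┃┃        
           ┃┃■■■■■■■■■■            ┃┃        
           ┃┃■■■■■■■■■■            ┃┃        
           ┃┃■■■■■■■■■■            ┃┃        
           ┃┃                      ┃┃        
           ┃┃                      ┃┃        
           ┗┃                      ┃┛        
            ┗━━━━━━━━━━━━━━━━━━━━━━┛         
                                             
                                             
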